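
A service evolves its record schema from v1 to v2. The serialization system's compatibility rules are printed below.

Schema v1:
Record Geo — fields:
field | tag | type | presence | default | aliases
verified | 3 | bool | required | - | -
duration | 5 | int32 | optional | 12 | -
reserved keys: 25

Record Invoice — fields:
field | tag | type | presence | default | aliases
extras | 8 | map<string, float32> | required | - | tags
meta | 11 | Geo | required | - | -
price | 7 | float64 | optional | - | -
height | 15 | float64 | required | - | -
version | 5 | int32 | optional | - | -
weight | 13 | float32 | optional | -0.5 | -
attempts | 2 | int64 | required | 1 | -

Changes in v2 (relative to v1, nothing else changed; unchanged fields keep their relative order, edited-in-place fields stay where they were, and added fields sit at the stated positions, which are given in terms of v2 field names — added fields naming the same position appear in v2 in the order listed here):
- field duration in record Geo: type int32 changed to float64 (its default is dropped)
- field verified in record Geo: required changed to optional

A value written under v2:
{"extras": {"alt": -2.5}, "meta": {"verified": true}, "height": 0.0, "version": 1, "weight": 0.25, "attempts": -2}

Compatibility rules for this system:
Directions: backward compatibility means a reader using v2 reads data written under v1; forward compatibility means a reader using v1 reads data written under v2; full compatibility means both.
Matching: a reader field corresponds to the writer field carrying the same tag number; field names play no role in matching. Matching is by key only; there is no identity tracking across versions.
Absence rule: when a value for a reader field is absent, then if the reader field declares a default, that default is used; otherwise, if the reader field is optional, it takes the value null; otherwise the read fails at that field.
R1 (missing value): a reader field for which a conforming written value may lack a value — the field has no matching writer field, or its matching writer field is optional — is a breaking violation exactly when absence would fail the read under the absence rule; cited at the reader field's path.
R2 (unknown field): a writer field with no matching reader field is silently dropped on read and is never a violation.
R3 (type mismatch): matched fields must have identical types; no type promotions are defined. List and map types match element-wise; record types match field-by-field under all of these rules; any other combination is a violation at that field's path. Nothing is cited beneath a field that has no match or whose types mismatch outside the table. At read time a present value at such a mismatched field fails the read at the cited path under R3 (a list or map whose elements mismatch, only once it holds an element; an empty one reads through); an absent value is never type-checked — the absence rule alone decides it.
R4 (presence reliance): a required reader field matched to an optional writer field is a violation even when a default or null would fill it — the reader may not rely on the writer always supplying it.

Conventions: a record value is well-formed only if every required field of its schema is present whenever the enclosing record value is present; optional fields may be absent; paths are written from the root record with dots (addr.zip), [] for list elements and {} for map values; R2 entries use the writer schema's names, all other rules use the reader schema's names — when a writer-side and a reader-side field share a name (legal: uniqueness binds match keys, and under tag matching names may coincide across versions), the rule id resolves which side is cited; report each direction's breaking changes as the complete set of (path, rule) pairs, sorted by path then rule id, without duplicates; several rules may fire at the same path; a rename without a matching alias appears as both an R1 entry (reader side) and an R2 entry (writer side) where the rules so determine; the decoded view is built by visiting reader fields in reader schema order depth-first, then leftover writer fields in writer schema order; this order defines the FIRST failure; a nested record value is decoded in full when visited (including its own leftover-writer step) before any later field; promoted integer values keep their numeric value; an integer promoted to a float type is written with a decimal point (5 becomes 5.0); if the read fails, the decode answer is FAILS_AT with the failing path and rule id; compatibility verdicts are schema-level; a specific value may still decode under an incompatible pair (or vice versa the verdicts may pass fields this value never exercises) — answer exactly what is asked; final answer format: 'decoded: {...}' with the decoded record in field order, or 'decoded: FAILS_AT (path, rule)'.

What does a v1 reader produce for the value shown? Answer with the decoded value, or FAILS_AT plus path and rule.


decoded: {"extras": {"alt": -2.5}, "meta": {"verified": true, "duration": 12}, "price": null, "height": 0.0, "version": 1, "weight": 0.25, "attempts": -2}

each type pair in Invoice: writer, then reader
decode (reader v1):
  extras := {"alt": -2.5}
  meta.verified := true
  meta.duration := 12 (missing; default applied)
  price := null (missing; optional => null)
  height := 0.0
  version := 1
  weight := 0.25
  attempts := -2
  => decoded: {"extras": {"alt": -2.5}, "meta": {"verified": true, "duration": 12}, "price": null, "height": 0.0, "version": 1, "weight": 0.25, "attempts": -2}
ruling out the remaining Invoice differences:
  field duration in record Geo: type int32 changed to float64 (its default is dropped) -> affects the rule determinations only; this particular Invoice value decodes identically
  field verified in record Geo: required changed to optional -> affects the rule determinations only; this particular Invoice value decodes identically


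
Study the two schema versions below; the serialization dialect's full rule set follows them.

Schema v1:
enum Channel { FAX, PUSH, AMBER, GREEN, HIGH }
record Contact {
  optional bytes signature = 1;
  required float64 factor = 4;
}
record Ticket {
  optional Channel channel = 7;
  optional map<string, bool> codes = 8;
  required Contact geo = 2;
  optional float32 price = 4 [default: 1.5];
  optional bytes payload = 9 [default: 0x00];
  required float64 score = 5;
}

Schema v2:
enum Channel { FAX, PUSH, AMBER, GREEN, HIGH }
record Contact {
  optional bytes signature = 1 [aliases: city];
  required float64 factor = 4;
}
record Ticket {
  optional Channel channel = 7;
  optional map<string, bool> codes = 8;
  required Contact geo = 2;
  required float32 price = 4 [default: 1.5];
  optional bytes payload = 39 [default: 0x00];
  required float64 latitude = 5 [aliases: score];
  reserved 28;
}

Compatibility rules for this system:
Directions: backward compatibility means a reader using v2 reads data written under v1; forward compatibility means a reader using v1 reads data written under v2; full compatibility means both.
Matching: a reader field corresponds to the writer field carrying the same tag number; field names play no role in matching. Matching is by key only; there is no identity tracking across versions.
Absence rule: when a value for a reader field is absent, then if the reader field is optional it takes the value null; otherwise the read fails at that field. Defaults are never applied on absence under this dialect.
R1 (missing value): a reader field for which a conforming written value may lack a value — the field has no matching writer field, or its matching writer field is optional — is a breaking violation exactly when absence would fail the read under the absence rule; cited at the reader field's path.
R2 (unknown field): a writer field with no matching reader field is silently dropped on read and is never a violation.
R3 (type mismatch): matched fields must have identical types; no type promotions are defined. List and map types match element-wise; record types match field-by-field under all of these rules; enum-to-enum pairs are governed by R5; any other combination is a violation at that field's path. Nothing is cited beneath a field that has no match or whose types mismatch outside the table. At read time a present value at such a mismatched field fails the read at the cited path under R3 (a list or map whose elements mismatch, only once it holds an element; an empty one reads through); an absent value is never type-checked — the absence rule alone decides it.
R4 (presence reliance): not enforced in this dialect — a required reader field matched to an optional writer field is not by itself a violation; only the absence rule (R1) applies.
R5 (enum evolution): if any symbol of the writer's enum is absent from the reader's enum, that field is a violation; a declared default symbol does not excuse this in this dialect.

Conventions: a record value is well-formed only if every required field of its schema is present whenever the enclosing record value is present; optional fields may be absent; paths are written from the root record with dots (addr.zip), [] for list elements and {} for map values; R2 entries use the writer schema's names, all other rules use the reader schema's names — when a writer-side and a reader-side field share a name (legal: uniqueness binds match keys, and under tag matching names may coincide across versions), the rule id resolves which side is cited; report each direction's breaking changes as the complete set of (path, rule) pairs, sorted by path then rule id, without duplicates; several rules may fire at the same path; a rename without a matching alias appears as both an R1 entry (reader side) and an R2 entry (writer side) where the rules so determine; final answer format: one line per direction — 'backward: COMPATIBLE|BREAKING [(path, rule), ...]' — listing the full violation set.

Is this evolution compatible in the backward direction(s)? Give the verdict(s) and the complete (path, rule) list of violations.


backward: BREAKING [(price, R1)]

in Ticket below, arrows point writer -> reader
backward analysis of Ticket with v2 as reader and v1 as writer:
  writer optional, Channel -> Channel: reader channel maps from writer channel
  writer optional, map<string, bool> -> map<string, bool>: reader codes maps from writer codes
  writer required, Contact -> Contact: reader geo maps from writer geo
  writer optional, float32 -> float32: reader price maps from writer price
  payload has no writer counterpart
  writer required, float64 -> float64: reader latitude maps from writer score
  writer payload: unknown to reader
  writer optional, bytes -> bytes: reader geo.signature maps from writer geo.signature
  writer required, float64 -> float64: reader geo.factor maps from writer geo.factor
  rule R1 violated at price
  => backward: BREAKING (1)
diffs on Ticket not affecting the asked answer:
  field payload in record Ticket: tag 9 changed to 39 -> no rule fires on it in Ticket's dialect; the asked verdict holds
  renamed field score to latitude in record Ticket (alias score declared on the renamed field) -> no rule fires on it in Ticket's dialect; the asked verdict holds


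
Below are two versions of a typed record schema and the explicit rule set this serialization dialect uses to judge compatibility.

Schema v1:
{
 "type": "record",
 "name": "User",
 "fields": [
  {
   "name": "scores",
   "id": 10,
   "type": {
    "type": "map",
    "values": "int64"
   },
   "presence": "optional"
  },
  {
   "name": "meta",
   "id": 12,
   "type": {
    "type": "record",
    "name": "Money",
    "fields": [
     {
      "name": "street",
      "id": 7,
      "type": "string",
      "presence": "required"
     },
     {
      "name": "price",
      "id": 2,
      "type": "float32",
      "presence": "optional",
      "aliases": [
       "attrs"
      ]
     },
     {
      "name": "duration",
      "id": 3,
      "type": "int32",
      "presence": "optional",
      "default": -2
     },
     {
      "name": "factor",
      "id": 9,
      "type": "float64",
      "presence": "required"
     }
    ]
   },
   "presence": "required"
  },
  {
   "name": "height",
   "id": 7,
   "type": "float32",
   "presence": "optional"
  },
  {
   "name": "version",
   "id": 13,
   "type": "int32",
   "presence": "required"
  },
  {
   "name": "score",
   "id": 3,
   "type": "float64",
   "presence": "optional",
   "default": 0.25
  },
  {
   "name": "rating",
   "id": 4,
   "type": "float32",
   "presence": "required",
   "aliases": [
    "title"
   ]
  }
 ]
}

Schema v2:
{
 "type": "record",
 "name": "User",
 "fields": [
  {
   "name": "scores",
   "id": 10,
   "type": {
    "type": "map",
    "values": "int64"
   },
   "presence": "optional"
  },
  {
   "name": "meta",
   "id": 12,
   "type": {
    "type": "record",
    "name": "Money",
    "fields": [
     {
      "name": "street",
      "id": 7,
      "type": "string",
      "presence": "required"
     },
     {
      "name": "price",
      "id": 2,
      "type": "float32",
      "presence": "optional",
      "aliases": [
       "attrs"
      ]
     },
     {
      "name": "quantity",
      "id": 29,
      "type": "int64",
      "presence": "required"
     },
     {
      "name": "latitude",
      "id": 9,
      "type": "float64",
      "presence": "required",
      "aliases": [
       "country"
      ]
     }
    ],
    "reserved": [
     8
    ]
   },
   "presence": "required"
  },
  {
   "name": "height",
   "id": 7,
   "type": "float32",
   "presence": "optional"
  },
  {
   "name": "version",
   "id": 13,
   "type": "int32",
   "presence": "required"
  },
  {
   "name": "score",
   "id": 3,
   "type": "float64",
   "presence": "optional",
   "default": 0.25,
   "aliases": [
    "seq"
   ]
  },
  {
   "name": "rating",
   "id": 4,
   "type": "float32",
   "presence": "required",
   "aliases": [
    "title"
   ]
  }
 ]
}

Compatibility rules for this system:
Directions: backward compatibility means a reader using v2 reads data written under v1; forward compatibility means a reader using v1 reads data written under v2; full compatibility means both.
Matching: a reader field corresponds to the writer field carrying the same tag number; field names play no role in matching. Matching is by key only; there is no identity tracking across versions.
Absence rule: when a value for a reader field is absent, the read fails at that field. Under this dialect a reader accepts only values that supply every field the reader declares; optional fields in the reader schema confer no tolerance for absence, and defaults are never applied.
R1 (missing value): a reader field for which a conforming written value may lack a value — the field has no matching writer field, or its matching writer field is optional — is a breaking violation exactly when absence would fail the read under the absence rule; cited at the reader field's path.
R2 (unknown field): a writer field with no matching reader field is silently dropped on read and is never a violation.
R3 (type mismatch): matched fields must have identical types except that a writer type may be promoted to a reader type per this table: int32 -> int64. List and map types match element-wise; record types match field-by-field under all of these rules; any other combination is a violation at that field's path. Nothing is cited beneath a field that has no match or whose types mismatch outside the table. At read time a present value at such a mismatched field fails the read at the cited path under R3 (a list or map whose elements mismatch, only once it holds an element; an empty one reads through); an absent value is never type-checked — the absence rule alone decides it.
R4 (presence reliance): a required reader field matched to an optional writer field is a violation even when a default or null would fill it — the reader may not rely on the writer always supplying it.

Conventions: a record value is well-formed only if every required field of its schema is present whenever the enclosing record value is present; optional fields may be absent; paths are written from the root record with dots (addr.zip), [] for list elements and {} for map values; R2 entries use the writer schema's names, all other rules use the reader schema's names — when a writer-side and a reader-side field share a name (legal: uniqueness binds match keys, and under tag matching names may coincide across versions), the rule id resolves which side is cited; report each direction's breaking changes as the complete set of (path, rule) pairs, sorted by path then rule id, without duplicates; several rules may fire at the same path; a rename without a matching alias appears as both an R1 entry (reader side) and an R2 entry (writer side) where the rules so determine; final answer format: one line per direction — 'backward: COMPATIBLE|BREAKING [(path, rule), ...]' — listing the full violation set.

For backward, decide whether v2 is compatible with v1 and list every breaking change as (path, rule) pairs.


backward: BREAKING [(height, R1), (meta.price, R1), (meta.quantity, R1), (score, R1), (scores, R1)]

arrows below run writer -> reader for User
checking backward for User: reader v2 against writer v1:
  scores <- scores (map<string, int64> -> map<string, int64>, writer optional)
  meta <- meta (Money -> Money, writer required)
  height <- height (float32 -> float32, writer optional)
  version <- version (int32 -> int32, writer required)
  score <- score (float64 -> float64, writer optional)
  rating <- rating (float32 -> float32, writer required)
  meta.street <- meta.street (string -> string, writer required)
  meta.price <- meta.price (float32 -> float32, writer optional)
  no writer field matches reader meta.quantity
  meta.latitude <- meta.factor (float64 -> float64, writer required)
  leftover writer field: meta.duration
  rule R1 violated at height
  rule R1 violated at meta.price
  rule R1 violated at meta.quantity
  rule R1 violated at score
  rule R1 violated at scores
  => 5 violation(s): backward is BREAKING for User
checking off the User differences that do not matter here:
  renamed field factor to latitude in record Money -> fires no rule on User, leaving the asked answer as it is


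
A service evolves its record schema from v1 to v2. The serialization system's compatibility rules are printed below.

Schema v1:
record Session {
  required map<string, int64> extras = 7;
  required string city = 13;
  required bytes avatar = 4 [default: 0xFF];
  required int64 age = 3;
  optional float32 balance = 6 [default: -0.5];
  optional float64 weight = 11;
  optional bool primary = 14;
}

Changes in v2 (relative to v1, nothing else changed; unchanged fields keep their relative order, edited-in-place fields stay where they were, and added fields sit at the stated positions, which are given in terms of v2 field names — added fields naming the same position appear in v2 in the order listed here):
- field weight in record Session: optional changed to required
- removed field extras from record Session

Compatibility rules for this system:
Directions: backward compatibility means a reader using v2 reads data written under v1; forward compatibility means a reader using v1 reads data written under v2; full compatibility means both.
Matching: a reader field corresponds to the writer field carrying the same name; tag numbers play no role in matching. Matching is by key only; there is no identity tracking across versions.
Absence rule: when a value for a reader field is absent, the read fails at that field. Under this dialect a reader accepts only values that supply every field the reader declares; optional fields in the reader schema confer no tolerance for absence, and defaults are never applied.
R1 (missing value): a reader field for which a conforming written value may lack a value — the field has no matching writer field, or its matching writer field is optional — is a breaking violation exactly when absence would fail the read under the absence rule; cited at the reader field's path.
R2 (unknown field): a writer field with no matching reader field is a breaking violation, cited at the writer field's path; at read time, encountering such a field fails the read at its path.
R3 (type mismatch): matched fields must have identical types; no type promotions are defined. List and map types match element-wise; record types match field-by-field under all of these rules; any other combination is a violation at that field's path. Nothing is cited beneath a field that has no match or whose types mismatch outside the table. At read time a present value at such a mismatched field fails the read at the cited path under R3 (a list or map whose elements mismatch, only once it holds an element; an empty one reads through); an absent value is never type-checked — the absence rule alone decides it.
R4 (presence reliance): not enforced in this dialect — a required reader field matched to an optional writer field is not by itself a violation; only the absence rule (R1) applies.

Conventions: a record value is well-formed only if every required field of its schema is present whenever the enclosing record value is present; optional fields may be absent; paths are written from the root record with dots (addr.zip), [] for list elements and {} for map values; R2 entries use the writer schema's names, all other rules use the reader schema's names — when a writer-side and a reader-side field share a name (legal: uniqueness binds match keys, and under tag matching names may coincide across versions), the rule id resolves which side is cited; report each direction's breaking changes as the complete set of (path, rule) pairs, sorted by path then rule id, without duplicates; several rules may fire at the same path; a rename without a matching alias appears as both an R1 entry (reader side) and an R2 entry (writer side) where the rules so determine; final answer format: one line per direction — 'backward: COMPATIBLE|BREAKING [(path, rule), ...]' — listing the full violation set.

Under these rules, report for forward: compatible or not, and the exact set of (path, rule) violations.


each type pair in Session: writer, then reader
forward pass over Session, reader schema v1, writer schema v2:
  extras has no writer counterpart
  city: paired with writer city (string -> string; writer required)
  avatar: paired with writer avatar (bytes -> bytes; writer required)
  age: paired with writer age (int64 -> int64; writer required)
  balance: paired with writer balance (float32 -> float32; writer optional)
  weight: paired with writer weight (float64 -> float64; writer required)
  primary: paired with writer primary (bool -> bool; writer optional)
  breaking: (balance, R1)
  breaking: (extras, R1)
  breaking: (primary, R1)
  forward on Session therefore BREAKING (3)

forward: BREAKING [(balance, R1), (extras, R1), (primary, R1)]


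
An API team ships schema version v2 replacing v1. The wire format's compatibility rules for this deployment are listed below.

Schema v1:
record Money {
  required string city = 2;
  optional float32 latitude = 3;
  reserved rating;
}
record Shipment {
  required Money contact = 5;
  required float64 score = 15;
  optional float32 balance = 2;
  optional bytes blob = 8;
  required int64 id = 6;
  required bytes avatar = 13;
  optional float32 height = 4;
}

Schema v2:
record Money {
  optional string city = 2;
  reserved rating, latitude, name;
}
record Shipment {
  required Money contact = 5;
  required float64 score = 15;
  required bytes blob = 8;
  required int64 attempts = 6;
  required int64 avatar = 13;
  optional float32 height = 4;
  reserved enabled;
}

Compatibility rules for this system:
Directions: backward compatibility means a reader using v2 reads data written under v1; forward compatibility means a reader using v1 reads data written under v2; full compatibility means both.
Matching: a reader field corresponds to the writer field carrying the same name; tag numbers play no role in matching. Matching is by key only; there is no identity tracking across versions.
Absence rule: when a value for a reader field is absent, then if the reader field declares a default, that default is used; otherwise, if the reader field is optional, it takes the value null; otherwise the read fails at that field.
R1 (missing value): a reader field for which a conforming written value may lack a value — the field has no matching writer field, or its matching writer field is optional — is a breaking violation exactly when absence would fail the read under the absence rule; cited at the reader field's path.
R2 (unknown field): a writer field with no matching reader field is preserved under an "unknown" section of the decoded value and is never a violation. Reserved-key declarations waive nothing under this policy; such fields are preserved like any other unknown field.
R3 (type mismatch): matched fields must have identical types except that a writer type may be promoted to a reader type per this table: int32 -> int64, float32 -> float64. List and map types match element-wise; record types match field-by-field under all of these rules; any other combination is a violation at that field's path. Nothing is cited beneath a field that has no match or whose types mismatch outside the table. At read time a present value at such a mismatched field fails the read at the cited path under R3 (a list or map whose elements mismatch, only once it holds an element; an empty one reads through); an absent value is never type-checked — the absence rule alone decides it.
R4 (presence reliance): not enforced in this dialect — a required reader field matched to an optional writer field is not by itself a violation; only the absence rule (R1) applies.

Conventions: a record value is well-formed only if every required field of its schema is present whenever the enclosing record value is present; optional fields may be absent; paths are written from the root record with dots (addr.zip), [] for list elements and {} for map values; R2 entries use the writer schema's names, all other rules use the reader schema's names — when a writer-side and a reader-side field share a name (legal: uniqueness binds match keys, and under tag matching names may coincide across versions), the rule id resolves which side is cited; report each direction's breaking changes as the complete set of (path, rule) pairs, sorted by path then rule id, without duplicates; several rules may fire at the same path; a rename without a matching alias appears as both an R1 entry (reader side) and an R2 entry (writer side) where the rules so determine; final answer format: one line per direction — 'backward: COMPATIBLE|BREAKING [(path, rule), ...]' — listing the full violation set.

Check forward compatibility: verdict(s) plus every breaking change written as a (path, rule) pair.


forward: BREAKING [(avatar, R3), (contact.city, R1), (id, R1)]

the writer's type comes first in each Shipment pair
forward on Shipment — v1 reading data written by v2:
  contact: paired with writer contact (Money -> Money; writer required)
  score: paired with writer score (float64 -> float64; writer required)
  balance has no writer counterpart
  blob: paired with writer blob (bytes -> bytes; writer required)
  id has no writer counterpart
  avatar: paired with writer avatar (int64 -> bytes; writer required)
  height: paired with writer height (float32 -> float32; writer optional)
  leftover writer field: attempts
  contact.city: paired with writer contact.city (string -> string; writer optional)
  contact.latitude has no writer counterpart
  rule R3 violated at avatar
  rule R1 violated at contact.city
  rule R1 violated at id
  forward on Shipment therefore BREAKING (3)
remaining Shipment differences; none change what is asked:
  removed field latitude from record Money (its key "latitude" joins the reserved list) -> inert for the asked Shipment verdict: nothing fires
  field blob in record Shipment: optional changed to required -> affects backward compatibility only, which is not asked
  removed field balance from record Shipment -> inert for the asked Shipment verdict: nothing fires


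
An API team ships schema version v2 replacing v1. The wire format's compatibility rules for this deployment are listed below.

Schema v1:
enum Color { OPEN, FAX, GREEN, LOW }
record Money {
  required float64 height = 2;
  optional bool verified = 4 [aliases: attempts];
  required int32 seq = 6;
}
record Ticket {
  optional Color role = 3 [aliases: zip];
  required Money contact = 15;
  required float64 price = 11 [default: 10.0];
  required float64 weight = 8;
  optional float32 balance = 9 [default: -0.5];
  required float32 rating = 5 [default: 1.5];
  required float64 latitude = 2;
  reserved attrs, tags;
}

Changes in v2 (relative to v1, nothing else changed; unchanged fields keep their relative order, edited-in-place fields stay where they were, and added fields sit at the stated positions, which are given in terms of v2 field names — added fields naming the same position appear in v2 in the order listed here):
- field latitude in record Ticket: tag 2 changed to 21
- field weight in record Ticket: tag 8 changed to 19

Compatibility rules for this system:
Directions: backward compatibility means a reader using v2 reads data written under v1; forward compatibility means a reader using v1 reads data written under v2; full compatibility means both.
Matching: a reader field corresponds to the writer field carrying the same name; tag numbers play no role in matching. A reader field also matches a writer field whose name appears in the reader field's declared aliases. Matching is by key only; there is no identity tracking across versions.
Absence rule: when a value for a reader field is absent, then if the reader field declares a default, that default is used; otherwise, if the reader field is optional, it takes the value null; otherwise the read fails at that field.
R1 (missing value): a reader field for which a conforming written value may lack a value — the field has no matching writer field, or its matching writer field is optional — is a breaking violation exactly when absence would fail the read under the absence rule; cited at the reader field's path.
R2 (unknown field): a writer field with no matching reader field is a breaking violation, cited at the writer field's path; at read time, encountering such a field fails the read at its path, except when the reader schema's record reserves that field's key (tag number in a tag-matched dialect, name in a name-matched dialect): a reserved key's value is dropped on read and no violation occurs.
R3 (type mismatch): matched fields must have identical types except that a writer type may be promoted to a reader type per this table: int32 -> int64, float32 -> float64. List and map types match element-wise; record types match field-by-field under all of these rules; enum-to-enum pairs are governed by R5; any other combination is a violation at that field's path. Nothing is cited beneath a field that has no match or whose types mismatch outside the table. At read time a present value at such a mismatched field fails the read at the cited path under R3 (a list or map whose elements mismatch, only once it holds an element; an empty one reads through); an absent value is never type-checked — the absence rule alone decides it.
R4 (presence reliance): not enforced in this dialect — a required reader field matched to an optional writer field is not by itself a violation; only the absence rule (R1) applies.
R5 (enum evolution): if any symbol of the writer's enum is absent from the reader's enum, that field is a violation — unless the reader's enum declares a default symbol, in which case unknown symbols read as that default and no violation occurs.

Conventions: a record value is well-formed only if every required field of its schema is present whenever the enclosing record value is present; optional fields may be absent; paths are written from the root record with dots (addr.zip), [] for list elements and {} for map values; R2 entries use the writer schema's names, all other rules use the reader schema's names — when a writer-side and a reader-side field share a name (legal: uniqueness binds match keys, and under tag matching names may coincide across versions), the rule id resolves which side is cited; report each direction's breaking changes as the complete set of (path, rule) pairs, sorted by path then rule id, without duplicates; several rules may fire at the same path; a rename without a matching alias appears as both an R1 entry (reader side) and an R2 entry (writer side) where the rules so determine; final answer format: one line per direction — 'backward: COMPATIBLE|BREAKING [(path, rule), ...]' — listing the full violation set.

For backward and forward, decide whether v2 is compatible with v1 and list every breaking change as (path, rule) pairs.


arrows below run writer -> reader for Ticket
backward pass over Ticket, reader schema v2, writer schema v1:
  role: paired with writer role (Color -> Color; writer optional)
  contact: paired with writer contact (Money -> Money; writer required)
  price: paired with writer price (float64 -> float64; writer required)
  weight: paired with writer weight (float64 -> float64; writer required)
  balance: paired with writer balance (float32 -> float32; writer optional)
  rating: paired with writer rating (float32 -> float32; writer required)
  latitude: paired with writer latitude (float64 -> float64; writer required)
  contact.height: paired with writer contact.height (float64 -> float64; writer required)
  contact.verified: paired with writer contact.verified (bool -> bool; writer optional)
  contact.seq: paired with writer contact.seq (int32 -> int32; writer required)
  => backward verdict for Ticket: COMPATIBLE, no violations
forward pass over Ticket, reader schema v1, writer schema v2:
  role: paired with writer role (Color -> Color; writer optional)
  contact: paired with writer contact (Money -> Money; writer required)
  price: paired with writer price (float64 -> float64; writer required)
  weight: paired with writer weight (float64 -> float64; writer required)
  balance: paired with writer balance (float32 -> float32; writer optional)
  rating: paired with writer rating (float32 -> float32; writer required)
  latitude: paired with writer latitude (float64 -> float64; writer required)
  contact.height: paired with writer contact.height (float64 -> float64; writer required)
  contact.verified: paired with writer contact.verified (bool -> bool; writer optional)
  contact.seq: paired with writer contact.seq (int32 -> int32; writer required)
  => forward verdict for Ticket: COMPATIBLE, no violations

backward: COMPATIBLE []; forward: COMPATIBLE []


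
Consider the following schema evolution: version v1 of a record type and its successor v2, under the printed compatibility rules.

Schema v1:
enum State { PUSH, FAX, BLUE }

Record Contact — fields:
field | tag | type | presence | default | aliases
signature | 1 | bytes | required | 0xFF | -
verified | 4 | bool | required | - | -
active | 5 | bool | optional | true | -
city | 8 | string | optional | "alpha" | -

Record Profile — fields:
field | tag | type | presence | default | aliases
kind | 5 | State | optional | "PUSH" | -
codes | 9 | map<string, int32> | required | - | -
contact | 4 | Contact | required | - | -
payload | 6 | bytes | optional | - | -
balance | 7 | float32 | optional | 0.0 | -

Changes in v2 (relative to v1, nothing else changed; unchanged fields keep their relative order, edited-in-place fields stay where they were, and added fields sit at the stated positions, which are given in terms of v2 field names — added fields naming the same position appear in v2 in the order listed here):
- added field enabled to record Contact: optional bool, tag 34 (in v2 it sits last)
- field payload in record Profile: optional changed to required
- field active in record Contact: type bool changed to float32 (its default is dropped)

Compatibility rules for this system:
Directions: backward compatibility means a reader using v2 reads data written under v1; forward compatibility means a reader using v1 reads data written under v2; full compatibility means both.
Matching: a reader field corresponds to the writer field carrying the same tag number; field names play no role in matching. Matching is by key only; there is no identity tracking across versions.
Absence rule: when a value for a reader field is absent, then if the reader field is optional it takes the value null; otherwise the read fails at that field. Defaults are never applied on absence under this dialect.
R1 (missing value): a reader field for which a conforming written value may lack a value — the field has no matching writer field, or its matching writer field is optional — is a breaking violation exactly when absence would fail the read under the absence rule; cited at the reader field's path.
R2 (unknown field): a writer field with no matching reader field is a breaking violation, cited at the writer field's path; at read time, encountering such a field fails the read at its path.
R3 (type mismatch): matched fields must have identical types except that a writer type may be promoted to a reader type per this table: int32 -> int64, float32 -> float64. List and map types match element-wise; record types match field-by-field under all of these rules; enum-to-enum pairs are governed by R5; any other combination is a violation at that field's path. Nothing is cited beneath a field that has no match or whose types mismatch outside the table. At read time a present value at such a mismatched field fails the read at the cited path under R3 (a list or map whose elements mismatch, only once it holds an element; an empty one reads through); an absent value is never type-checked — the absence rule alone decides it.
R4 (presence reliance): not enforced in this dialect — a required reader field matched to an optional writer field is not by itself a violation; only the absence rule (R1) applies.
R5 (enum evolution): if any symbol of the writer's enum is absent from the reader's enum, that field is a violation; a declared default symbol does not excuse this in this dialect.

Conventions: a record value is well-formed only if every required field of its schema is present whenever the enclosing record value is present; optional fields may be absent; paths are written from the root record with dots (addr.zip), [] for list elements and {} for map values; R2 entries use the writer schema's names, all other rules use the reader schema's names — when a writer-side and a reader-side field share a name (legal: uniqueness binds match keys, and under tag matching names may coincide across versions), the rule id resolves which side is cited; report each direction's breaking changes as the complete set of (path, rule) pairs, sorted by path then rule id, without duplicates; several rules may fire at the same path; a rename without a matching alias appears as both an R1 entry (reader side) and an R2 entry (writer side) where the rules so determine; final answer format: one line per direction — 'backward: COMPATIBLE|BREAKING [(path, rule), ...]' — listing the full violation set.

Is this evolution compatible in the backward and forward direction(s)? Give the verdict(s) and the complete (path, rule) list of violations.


backward: BREAKING [(contact.active, R3), (payload, R1)]; forward: BREAKING [(contact.active, R3), (contact.enabled, R2)]

the writer's type comes first in each Profile pair
backward on Profile — v2 reading data written by v1:
  State -> State, writer optional: kind aligns to kind
  map<string, int32> -> map<string, int32>, writer required: codes aligns to codes
  Contact -> Contact, writer required: contact aligns to contact
  bytes -> bytes, writer optional: payload aligns to payload
  float32 -> float32, writer optional: balance aligns to balance
  bytes -> bytes, writer required: contact.signature aligns to contact.signature
  bool -> bool, writer required: contact.verified aligns to contact.verified
  bool -> float32, writer optional: contact.active aligns to contact.active
  string -> string, writer optional: contact.city aligns to contact.city
  contact.enabled: no writer match
  R3 fires at contact.active
  R1 fires at payload
  backward on Profile therefore BREAKING (2)
forward on Profile — v1 reading data written by v2:
  State -> State, writer optional: kind aligns to kind
  map<string, int32> -> map<string, int32>, writer required: codes aligns to codes
  Contact -> Contact, writer required: contact aligns to contact
  bytes -> bytes, writer required: payload aligns to payload
  float32 -> float32, writer optional: balance aligns to balance
  bytes -> bytes, writer required: contact.signature aligns to contact.signature
  bool -> bool, writer required: contact.verified aligns to contact.verified
  float32 -> bool, writer optional: contact.active aligns to contact.active
  string -> string, writer optional: contact.city aligns to contact.city
  leftover writer field: contact.enabled
  R3 fires at contact.active
  R2 fires at contact.enabled
  forward on Profile therefore BREAKING (2)
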